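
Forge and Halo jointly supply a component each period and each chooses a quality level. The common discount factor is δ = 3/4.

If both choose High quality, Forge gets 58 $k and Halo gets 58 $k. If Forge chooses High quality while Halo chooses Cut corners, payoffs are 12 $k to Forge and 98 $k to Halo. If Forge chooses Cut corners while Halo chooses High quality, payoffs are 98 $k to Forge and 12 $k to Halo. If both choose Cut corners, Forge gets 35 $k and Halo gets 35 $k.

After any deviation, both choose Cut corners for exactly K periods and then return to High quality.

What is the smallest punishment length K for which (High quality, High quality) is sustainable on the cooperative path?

IC: δ(1−δ^K)/(1−δ) ≥ (98−58)/(58−35) = 40/23.
With δ = 3/4: need 1 − δ^K ≥ 40/23·(1−3/4)/(3/4), i.e. δ^K ≤ 0.4203.
Since (3/4)^3 = 0.4219 and (3/4)^4 = 0.3164, the smallest such K is 4.

4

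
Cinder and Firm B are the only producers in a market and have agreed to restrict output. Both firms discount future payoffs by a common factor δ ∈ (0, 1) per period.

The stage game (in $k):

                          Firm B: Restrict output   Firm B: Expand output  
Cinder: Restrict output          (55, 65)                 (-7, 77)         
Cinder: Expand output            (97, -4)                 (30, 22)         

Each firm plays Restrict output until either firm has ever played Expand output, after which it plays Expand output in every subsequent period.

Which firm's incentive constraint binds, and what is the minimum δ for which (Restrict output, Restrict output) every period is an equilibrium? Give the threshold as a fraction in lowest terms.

Cinder; δ ≥ 42/67

Cinder's threshold: (97−55)/(97−30) = 42/67.
Firm B's threshold: (77−65)/(77−22) = 12/55.
42/67 > 12/55, so Cinder binds and δ* = 42/67.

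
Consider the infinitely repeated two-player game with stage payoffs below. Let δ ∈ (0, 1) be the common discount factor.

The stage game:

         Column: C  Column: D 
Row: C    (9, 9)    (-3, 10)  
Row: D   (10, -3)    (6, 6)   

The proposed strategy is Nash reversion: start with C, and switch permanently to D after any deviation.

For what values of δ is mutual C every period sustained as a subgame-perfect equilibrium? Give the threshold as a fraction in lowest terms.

One-period gain from deviating is 10 − 9 = 1. The loss is 9 − 6 = 3 in every subsequent period, with present value 3·δ/(1−δ).
Deviation is unprofitable when 3·δ/(1−δ) ≥ 1, i.e. δ/(1−δ) ≥ 1/3.
Equivalently δ ≥ 1/(1+3) = 1/4.

1/4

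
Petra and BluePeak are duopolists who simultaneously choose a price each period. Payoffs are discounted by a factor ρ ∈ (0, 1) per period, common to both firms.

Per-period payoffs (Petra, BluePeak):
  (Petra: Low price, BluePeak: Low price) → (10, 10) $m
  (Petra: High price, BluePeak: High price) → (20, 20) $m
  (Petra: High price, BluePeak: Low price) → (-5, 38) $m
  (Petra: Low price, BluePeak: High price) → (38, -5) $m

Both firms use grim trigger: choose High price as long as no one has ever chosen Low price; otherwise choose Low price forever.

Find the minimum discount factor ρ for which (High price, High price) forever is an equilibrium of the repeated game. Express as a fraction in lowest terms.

9/14

One-period gain from deviating is 38 − 20 = 18. The loss is 20 − 10 = 10 in every subsequent period, with present value 10·ρ/(1−ρ).
Deviation is unprofitable when 10·ρ/(1−ρ) ≥ 18, i.e. ρ/(1−ρ) ≥ 9/5.
Equivalently ρ ≥ 18/(18+10) = 9/14.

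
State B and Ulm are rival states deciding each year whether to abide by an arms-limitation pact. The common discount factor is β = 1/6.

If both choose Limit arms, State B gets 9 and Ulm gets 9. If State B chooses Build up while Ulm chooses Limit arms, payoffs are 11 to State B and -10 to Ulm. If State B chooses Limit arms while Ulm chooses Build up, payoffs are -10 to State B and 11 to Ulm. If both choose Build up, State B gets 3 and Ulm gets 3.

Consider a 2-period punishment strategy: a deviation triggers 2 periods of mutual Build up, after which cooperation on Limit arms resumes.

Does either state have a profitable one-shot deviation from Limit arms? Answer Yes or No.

A one-shot deviation gives 11 now, then 3 for 2 periods, then back to 9.
Gain from deviating: (11−9) today; loss: (9−3) in each of the next 2 periods.
No-deviation condition: (9−3)(β+…+β^2) ≥ 11−9, i.e. β+…+β^2 ≥ 1/3.
At β = 1/6: β+…+β^2 = 0.1944 < 0.3333.
So cooperation is not sustainable.

Yes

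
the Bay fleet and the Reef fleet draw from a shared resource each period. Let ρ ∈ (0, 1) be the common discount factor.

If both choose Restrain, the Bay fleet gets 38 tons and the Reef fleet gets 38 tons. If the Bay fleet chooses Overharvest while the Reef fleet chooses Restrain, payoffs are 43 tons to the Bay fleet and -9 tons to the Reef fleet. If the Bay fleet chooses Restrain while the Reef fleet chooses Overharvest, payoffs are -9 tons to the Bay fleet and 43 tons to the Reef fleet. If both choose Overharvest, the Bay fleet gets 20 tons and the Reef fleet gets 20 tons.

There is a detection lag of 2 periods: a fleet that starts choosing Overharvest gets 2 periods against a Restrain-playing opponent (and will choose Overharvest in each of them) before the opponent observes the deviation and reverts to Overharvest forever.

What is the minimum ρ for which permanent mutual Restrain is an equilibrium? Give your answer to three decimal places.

The best deviation is to choose Overharvest for all 2 undetected periods, earning 43 each, then 20 forever once detected.
Deviation value: 43(1−ρ^2)/(1−ρ) + 20ρ^2/(1−ρ); cooperation value: 38/(1−ρ).
IC: 38 ≥ 43(1−ρ^2) + 20ρ^2 = 43 − 23ρ^2.
So ρ^2 ≥ 5/23, giving ρ ≥ (5/23)^(1/2) ≈ 0.466.

0.466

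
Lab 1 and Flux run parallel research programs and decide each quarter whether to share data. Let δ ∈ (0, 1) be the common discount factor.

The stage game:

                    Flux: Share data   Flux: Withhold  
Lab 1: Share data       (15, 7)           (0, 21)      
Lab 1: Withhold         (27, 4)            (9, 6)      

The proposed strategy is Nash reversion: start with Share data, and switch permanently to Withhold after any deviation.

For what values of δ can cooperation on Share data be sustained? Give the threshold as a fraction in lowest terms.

Lab 1: cooperation gives 15 each period; deviation gives 27 once then 9 forever.
  15/(1−δ) ≥ 27 + 9δ/(1−δ) ⇒ δ ≥ 12/18 = 2/3.
Flux: cooperation gives 7 each period; deviation gives 21 once then 6 forever.
  δ ≥ 14/15.
Both must hold, so the binding constraint is Flux's: δ ≥ 14/15.

14/15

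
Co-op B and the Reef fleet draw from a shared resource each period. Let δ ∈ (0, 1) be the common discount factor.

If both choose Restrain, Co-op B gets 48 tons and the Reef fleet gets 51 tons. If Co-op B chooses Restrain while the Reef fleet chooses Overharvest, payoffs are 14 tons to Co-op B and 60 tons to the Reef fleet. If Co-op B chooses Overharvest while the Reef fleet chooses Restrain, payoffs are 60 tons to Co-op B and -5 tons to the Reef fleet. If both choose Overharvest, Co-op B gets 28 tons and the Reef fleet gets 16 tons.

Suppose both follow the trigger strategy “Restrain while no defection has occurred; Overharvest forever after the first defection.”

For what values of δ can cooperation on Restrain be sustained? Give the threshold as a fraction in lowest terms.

3/8

For Co-op B: deviation gain 60−48 = 12, per-period punishment loss 48−28 = 20. IC gives δ ≥ 12/32 = 3/8.
For the Reef fleet: gain 9, loss 35 per period, so δ ≥ 9/44.
The tighter constraint is Co-op B's, so cooperation needs δ ≥ 3/8.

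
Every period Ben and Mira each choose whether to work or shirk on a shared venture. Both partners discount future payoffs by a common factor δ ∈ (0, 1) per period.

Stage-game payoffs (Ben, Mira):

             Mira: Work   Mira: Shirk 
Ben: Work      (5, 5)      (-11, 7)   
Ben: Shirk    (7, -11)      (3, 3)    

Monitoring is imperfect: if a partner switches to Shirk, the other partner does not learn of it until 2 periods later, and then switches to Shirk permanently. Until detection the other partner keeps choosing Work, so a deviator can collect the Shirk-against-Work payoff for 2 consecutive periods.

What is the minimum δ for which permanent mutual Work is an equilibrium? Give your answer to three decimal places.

A deviator earns 7 for 2 periods, then 3 forever; cooperating earns 5 forever. Multiplying the IC by (1−δ):
5 ≥ 7(1−δ^2) + 3δ^2, so 4·δ^2 ≥ 2 and δ^2 ≥ 1/2.
δ ≥ (1/2)^(1/2) ≈ 0.707.

0.707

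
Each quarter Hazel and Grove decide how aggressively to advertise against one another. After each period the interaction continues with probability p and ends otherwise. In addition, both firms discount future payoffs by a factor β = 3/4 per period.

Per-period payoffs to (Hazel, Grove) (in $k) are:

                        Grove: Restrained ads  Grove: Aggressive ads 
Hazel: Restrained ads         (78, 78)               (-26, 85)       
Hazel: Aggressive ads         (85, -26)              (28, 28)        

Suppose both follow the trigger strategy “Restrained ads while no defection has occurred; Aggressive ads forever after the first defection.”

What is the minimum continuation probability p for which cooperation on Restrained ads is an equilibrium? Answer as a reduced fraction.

28/171

With continuation probability p and discount β, the effective per-period discount factor is βp.
Grim-trigger IC: βp ≥ (85−78)/(85−28) = 7/57.
So p ≥ (7/57)/(3/4) = 28/171.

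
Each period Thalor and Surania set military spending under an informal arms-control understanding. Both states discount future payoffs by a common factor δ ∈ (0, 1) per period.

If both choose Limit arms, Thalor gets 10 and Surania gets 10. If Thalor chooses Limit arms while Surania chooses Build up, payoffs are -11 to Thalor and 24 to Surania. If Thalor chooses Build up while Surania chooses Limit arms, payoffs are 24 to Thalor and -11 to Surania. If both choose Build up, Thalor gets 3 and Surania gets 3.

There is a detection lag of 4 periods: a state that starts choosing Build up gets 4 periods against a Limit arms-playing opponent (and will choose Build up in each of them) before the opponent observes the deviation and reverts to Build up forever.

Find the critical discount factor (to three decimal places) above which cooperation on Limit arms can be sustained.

The best deviation is to choose Build up for all 4 undetected periods, earning 24 each, then 3 forever once detected.
Deviation value: 24(1−δ^4)/(1−δ) + 3δ^4/(1−δ); cooperation value: 10/(1−δ).
IC: 10 ≥ 24(1−δ^4) + 3δ^4 = 24 − 21δ^4.
So δ^4 ≥ 14/21 = 2/3, giving δ ≥ (2/3)^(1/4) ≈ 0.904.

0.904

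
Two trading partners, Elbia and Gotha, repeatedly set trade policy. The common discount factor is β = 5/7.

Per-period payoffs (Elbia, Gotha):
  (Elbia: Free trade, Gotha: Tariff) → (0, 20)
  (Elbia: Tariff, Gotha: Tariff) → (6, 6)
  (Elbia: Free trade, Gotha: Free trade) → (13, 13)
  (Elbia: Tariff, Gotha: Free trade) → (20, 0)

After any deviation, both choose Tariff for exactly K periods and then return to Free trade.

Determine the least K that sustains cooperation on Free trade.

2

No profitable deviation requires (13−6)(β+…+β^K) ≥ 20−13, i.e. β+…+β^K ≥ 1 ≈ 1.0000.
With β = 5/7, the partial sums are K=1: 0.7143, K=2: 1.2245.
K = 2 is the first length at which the sum reaches 1.0000.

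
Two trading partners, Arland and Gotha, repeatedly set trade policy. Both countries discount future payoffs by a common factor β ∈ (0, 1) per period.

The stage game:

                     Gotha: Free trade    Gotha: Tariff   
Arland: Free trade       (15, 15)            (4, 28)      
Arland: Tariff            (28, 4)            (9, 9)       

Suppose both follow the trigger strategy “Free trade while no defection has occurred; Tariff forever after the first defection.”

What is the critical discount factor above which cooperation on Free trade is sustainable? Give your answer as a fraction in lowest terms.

One-period gain from deviating is 28 − 15 = 13. The loss is 15 − 9 = 6 in every subsequent period, with present value 6·β/(1−β).
Deviation is unprofitable when 6·β/(1−β) ≥ 13, i.e. β/(1−β) ≥ 13/6.
Equivalently β ≥ 13/(13+6) = 13/19.

13/19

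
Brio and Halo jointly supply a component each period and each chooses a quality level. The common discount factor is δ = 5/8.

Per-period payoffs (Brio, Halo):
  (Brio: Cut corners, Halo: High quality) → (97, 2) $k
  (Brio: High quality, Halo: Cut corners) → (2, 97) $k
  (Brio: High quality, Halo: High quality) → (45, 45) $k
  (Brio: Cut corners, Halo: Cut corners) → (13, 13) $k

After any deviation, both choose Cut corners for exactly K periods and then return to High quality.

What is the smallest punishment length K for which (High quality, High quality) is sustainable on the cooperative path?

No profitable deviation requires (45−13)(δ+…+δ^K) ≥ 97−45, i.e. δ+…+δ^K ≥ 13/8 ≈ 1.6250.
With δ = 5/8, the partial sums are K=1: 0.6250, K=2: 1.0156, …, K=6: 1.5673, K=7: 1.6046, K=8: 1.6279.
K = 8 is the first length at which the sum reaches 1.6250.

8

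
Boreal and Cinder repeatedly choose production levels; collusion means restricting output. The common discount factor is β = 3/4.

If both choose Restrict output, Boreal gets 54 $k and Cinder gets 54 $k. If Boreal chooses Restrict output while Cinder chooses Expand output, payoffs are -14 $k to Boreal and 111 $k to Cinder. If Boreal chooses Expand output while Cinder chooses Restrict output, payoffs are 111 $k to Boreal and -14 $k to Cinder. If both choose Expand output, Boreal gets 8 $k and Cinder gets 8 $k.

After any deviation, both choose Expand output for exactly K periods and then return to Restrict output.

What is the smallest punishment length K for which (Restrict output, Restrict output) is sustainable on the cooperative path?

IC: β(1−β^K)/(1−β) ≥ (111−54)/(54−8) = 57/46.
With β = 3/4: need 1 − β^K ≥ 57/46·(1−3/4)/(3/4), i.e. β^K ≤ 0.5870.
Since (3/4)^1 = 0.7500 and (3/4)^2 = 0.5625, the smallest such K is 2.

2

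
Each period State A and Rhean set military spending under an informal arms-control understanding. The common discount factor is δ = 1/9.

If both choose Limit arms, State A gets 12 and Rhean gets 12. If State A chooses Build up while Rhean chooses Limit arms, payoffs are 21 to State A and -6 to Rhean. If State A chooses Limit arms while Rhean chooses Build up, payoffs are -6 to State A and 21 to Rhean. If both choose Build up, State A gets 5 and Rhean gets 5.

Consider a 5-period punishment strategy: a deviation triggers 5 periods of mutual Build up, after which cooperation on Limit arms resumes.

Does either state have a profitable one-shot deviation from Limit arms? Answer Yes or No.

Comparing payoff streams over the 6 periods until play realigns: cooperate → 12(1+δ+…+δ^5); deviate → 21 + 5(δ+…+δ^5).
Cooperation is sustained iff (12−5)(δ+…+δ^5) ≥ 21−12.
δ+…+δ^5 = 1/9·(1−(1/9)^5)/(1−1/9) = 0.1250, and (21−12)/(12−5) = 1.2857.
0.1250 < 1.2857, so cooperation is not sustainable.

Yes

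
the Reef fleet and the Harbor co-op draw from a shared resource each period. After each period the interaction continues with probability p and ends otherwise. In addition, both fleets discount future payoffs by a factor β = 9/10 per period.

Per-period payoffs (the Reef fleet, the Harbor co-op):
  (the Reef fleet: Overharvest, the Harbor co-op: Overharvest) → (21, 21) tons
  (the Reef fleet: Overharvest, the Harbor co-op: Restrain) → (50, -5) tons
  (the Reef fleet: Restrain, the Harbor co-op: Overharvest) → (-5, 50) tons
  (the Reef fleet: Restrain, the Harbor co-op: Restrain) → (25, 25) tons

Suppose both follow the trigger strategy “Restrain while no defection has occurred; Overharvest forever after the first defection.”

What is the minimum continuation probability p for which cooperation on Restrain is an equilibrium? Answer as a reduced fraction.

250/261

Expected continuation weight on next period's payoff is β·p = 9/10·p, which plays the role of the discount factor.
Cooperation requires 9/10·p ≥ (50−25)/(50−21) = 25/29, hence p ≥ 250/261.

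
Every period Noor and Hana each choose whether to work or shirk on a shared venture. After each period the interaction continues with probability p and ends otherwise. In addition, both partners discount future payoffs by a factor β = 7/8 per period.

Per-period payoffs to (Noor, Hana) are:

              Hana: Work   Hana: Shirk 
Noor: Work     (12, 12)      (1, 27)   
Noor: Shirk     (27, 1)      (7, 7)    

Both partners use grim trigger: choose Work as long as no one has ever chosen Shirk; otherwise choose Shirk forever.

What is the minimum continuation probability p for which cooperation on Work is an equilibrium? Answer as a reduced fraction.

6/7

Expected continuation weight on next period's payoff is β·p = 7/8·p, which plays the role of the discount factor.
Cooperation requires 7/8·p ≥ (27−12)/(27−7) = 3/4, hence p ≥ 6/7.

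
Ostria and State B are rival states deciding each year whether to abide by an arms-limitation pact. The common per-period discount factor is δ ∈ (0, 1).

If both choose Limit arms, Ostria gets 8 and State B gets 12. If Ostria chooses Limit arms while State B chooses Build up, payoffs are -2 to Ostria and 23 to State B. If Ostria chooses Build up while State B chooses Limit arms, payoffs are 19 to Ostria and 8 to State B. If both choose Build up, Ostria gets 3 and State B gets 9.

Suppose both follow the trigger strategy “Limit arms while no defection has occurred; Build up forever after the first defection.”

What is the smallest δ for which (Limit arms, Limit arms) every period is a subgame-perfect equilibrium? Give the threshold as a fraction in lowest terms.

Ostria: cooperation gives 8 each period; deviation gives 19 once then 3 forever.
  8/(1−δ) ≥ 19 + 3δ/(1−δ) ⇒ δ ≥ 11/16.
State B: cooperation gives 12 each period; deviation gives 23 once then 9 forever.
  δ ≥ 11/14.
Both must hold, so the binding constraint is State B's: δ ≥ 11/14.

11/14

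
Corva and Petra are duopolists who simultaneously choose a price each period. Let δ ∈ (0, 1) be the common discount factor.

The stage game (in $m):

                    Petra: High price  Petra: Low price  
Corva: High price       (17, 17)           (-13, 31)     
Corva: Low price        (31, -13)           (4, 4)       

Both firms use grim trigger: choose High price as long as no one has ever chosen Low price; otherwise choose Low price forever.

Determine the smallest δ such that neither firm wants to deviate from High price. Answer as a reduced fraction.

17/(1−δ) ≥ 31 + 4δ/(1−δ)
17 ≥ 31 − 27δ
δ ≥ 14/27.

14/27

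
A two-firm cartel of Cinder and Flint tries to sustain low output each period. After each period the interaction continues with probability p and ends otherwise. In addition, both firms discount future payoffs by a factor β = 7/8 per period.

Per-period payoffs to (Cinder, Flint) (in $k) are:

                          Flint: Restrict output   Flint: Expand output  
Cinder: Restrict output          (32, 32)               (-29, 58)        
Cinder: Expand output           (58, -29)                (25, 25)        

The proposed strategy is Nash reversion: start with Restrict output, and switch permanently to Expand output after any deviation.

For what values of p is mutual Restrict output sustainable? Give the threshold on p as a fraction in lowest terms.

208/231

Expected continuation weight on next period's payoff is β·p = 7/8·p, which plays the role of the discount factor.
Cooperation requires 7/8·p ≥ (58−32)/(58−25) = 26/33, hence p ≥ 208/231.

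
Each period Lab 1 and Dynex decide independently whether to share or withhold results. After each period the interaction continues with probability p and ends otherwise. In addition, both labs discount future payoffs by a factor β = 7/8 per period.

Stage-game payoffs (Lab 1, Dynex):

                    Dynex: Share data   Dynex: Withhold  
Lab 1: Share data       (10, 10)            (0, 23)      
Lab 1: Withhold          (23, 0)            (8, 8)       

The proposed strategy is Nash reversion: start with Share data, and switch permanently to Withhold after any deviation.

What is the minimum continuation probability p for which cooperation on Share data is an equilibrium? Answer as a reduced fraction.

With continuation probability p and discount β, the effective per-period discount factor is βp.
Grim-trigger IC: βp ≥ (23−10)/(23−8) = 13/15.
So p ≥ (13/15)/(7/8) = 104/105.

104/105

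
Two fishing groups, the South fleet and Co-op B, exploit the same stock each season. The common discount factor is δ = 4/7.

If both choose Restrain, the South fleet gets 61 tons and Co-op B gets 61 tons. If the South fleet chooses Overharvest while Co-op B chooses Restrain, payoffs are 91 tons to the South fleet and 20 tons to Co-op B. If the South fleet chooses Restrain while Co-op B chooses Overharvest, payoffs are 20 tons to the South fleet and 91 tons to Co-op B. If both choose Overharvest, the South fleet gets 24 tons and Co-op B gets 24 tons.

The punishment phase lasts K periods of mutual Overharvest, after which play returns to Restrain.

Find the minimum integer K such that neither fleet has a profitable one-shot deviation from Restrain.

2

Need Σ_{k=1}^{K} δ^k ≥ (91−61)/(61−24) = 0.8108 at δ = 4/7.
At K = 1 the sum is 0.5714 < 0.8108; at K = 2 it is 0.8980 ≥ 0.8108.
So the minimum punishment length is K = 2.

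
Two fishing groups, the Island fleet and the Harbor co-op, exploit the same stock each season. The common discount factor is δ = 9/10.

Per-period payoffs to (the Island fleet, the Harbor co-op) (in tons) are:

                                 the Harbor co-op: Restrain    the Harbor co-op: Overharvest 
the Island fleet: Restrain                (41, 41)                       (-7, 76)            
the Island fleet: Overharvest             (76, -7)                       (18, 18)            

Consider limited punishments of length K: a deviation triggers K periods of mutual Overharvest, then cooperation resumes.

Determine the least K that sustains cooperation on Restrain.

Need Σ_{k=1}^{K} δ^k ≥ (76−41)/(41−18) = 1.5217 at δ = 9/10.
At K = 1 the sum is 0.9000 < 1.5217; at K = 2 it is 1.7100 ≥ 1.5217.
So the minimum punishment length is K = 2.

2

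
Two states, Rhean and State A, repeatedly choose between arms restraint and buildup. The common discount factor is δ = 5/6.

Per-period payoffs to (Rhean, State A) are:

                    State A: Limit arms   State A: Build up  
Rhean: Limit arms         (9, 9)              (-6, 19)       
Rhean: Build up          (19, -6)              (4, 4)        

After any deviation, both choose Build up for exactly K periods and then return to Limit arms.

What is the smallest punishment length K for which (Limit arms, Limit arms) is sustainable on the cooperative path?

Need Σ_{k=1}^{K} δ^k ≥ (19−9)/(9−4) = 2.0000 at δ = 5/6.
At K = 2 the sum is 1.5278 < 2.0000; at K = 3 it is 2.1065 ≥ 2.0000.
So the minimum punishment length is K = 3.

3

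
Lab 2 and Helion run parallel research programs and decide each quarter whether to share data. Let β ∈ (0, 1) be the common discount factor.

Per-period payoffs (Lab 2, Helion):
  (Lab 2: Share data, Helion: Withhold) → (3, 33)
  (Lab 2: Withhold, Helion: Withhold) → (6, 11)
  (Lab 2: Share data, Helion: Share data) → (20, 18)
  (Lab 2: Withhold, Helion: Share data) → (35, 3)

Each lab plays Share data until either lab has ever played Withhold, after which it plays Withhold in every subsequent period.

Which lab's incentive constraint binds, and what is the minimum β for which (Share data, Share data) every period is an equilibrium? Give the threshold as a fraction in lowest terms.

Lab 2's threshold: (35−20)/(35−6) = 15/29.
Helion's threshold: (33−18)/(33−11) = 15/22.
15/29 < 15/22, so Helion binds and β* = 15/22.

Helion; β ≥ 15/22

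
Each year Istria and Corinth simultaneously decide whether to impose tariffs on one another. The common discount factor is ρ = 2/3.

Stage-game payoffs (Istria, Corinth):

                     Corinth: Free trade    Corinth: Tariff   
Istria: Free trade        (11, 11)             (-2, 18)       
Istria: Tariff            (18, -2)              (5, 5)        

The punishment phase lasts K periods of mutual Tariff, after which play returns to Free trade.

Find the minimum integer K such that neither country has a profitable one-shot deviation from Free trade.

3

IC: ρ(1−ρ^K)/(1−ρ) ≥ (18−11)/(11−5) = 7/6.
With ρ = 2/3: need 1 − ρ^K ≥ 7/6·(1−2/3)/(2/3), i.e. ρ^K ≤ 0.4167.
Since (2/3)^2 = 0.4444 and (2/3)^3 = 0.2963, the smallest such K is 3.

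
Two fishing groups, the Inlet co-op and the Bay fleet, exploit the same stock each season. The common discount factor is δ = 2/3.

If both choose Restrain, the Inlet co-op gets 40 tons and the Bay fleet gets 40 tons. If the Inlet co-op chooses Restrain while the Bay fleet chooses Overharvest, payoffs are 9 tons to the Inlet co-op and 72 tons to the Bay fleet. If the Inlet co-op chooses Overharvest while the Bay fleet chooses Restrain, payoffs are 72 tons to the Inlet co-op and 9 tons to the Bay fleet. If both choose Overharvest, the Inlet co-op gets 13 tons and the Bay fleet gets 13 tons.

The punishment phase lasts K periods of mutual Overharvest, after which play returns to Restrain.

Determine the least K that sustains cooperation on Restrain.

3

IC: δ(1−δ^K)/(1−δ) ≥ (72−40)/(40−13) = 32/27.
With δ = 2/3: need 1 − δ^K ≥ 32/27·(1−2/3)/(2/3), i.e. δ^K ≤ 0.4074.
Since (2/3)^2 = 0.4444 and (2/3)^3 = 0.2963, the smallest such K is 3.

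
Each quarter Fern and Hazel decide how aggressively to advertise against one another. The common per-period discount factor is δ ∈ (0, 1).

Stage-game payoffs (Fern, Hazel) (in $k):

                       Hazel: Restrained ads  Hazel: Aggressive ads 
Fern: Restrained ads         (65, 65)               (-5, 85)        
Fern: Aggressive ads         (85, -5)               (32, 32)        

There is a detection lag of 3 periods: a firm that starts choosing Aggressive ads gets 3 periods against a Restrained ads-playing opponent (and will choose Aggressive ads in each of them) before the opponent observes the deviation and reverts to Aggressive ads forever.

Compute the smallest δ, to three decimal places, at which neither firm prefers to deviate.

The best deviation is to choose Aggressive ads for all 3 undetected periods, earning 85 each, then 32 forever once detected.
Deviation value: 85(1−δ^3)/(1−δ) + 32δ^3/(1−δ); cooperation value: 65/(1−δ).
IC: 65 ≥ 85(1−δ^3) + 32δ^3 = 85 − 53δ^3.
So δ^3 ≥ 20/53, giving δ ≥ (20/53)^(1/3) ≈ 0.723.

0.723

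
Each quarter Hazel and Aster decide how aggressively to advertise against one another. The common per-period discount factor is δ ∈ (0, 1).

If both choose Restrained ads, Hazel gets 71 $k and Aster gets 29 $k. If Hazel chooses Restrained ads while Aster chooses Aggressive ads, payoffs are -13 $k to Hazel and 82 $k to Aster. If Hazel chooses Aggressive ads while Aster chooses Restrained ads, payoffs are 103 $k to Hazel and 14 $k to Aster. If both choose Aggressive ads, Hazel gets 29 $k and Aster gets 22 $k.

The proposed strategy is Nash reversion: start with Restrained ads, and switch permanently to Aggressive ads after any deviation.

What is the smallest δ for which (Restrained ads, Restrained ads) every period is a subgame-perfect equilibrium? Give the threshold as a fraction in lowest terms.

Hazel's threshold: (103−71)/(103−29) = 16/37.
Aster's threshold: (82−29)/(82−22) = 53/60.
16/37 < 53/60, so Aster binds and δ* = 53/60.

53/60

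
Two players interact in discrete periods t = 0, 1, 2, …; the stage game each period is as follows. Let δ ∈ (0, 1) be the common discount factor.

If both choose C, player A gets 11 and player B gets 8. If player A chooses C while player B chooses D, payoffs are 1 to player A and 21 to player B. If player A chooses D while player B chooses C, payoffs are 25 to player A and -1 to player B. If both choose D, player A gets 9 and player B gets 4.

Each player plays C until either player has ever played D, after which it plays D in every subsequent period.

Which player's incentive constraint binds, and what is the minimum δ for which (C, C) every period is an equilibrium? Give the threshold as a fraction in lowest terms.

player A's threshold: (25−11)/(25−9) = 7/8.
player B's threshold: (21−8)/(21−4) = 13/17.
7/8 > 13/17, so player A binds and δ* = 7/8.

player A; δ ≥ 7/8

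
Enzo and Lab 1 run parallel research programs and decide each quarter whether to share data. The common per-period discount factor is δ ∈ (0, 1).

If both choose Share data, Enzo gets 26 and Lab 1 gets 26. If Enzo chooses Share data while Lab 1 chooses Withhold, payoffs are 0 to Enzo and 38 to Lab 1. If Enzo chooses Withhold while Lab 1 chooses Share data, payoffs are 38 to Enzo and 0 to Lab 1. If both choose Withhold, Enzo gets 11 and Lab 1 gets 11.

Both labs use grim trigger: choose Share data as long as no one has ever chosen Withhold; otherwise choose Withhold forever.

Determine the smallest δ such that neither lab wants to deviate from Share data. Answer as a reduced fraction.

4/9

Under grim trigger the critical discount factor is (T−C)/(T−P) with T = 38, C = 26, P = 11.
δ* = (38−26)/(38−11) = 12/27 = 4/9.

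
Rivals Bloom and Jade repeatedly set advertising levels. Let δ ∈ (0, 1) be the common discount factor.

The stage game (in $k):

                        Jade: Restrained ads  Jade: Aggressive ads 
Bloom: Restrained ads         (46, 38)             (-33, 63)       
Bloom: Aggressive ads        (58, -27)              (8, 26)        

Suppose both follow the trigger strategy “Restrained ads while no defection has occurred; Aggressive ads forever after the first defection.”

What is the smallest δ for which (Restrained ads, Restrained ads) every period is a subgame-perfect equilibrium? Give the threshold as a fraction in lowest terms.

Bloom's threshold: (58−46)/(58−8) = 6/25.
Jade's threshold: (63−38)/(63−26) = 25/37.
6/25 < 25/37, so Jade binds and δ* = 25/37.

25/37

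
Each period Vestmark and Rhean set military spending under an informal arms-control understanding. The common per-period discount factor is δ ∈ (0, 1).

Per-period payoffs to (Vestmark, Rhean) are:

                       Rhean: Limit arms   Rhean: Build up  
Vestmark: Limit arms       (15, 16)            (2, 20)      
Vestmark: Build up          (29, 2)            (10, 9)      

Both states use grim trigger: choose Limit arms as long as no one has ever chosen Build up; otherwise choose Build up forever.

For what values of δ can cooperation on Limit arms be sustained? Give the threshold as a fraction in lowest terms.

Vestmark's threshold: (29−15)/(29−10) = 14/19.
Rhean's threshold: (20−16)/(20−9) = 4/11.
14/19 > 4/11, so Vestmark binds and δ* = 14/19.

14/19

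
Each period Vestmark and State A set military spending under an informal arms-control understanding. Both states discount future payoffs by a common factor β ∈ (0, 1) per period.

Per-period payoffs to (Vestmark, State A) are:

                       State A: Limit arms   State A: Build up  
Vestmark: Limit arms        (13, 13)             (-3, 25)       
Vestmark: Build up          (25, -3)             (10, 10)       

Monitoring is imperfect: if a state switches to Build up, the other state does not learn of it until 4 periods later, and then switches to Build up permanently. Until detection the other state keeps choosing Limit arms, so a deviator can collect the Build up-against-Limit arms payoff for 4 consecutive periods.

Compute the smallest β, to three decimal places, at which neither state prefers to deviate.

The best deviation is to choose Build up for all 4 undetected periods, earning 25 each, then 10 forever once detected.
Deviation value: 25(1−β^4)/(1−β) + 10β^4/(1−β); cooperation value: 13/(1−β).
IC: 13 ≥ 25(1−β^4) + 10β^4 = 25 − 15β^4.
So β^4 ≥ 12/15 = 4/5, giving β ≥ (4/5)^(1/4) ≈ 0.946.

0.946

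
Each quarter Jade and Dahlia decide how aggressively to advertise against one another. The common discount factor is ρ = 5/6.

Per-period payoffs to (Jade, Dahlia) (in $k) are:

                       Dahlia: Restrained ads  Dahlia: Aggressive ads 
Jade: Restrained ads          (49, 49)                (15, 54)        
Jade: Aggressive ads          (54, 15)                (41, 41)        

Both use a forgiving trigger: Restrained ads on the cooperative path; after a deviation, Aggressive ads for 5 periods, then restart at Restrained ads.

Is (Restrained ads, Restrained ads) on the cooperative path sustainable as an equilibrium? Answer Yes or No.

IC: ρ+…+ρ^5 ≥ (54−49)/(49−41) = 5/8.
At ρ = 5/6: partial sum = 2.9906 ≥ 0.6250. Cooperation sustainable.

Yes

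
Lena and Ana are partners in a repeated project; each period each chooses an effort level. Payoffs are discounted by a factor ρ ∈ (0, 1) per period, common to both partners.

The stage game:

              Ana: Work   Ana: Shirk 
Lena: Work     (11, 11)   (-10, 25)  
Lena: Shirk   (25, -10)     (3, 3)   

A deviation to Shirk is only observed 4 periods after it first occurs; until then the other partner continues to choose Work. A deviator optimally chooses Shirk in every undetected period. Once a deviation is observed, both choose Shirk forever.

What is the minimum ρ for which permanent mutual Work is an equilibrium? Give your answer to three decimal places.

0.893

Deviating for the 4 undetected periods gains 25−11 = 14 per period over cooperation, then loses 11−3 = 8 per period forever once punishment starts.
Gain: 14(1 + ρ + … + ρ^3); loss: 8·ρ^4/(1−ρ).
No profitable deviation ⇔ 14(1−ρ^4) ≤ 8·ρ^4, i.e. ρ^4 ≥ 14/(14+8) = 7/11.
Hence ρ ≥ (7/11)^(1/4) ≈ 0.893.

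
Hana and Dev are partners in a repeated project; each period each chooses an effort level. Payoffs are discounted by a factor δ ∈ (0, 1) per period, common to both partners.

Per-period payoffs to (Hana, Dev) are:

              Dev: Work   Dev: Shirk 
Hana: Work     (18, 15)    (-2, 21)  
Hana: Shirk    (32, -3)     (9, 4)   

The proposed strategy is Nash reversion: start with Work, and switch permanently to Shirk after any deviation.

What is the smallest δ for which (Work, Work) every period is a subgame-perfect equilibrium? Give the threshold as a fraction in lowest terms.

14/23

Hana's threshold: (32−18)/(32−9) = 14/23.
Dev's threshold: (21−15)/(21−4) = 6/17.
14/23 > 6/17, so Hana binds and δ* = 14/23.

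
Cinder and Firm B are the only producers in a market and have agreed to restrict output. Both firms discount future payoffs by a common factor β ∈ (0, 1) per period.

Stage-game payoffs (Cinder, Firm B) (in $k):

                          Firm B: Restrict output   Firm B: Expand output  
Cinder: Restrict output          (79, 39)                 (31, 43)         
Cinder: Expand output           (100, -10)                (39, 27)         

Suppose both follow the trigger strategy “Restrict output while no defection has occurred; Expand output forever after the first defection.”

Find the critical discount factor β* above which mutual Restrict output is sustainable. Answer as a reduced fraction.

Cinder's threshold: (100−79)/(100−39) = 21/61.
Firm B's threshold: (43−39)/(43−27) = 1/4.
21/61 > 1/4, so Cinder binds and β* = 21/61.

21/61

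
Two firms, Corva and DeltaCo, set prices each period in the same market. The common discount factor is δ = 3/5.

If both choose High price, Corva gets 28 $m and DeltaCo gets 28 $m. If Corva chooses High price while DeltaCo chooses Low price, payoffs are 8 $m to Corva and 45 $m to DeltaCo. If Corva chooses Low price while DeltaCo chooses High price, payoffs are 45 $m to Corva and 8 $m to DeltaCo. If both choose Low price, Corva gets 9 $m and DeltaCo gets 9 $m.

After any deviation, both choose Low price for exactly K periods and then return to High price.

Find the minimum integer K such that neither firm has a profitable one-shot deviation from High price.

2

IC: δ(1−δ^K)/(1−δ) ≥ (45−28)/(28−9) = 17/19.
With δ = 3/5: need 1 − δ^K ≥ 17/19·(1−3/5)/(3/5), i.e. δ^K ≤ 0.4035.
Since (3/5)^1 = 0.6000 and (3/5)^2 = 0.3600, the smallest such K is 2.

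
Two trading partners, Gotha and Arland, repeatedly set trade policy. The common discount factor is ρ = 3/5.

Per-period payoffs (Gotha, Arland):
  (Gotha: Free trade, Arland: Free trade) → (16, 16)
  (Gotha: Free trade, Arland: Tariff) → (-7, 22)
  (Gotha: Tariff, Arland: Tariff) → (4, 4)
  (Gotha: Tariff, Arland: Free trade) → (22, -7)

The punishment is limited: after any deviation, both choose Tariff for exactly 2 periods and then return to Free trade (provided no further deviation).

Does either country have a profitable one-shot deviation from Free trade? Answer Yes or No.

No

Comparing payoff streams over the 3 periods until play realigns: cooperate → 16(1+ρ+…+ρ^2); deviate → 22 + 4(ρ+…+ρ^2).
Cooperation is sustained iff (16−4)(ρ+…+ρ^2) ≥ 22−16.
ρ+…+ρ^2 = 3/5·(1−(3/5)^2)/(1−3/5) = 0.9600, and (22−16)/(16−4) = 0.5000.
0.9600 ≥ 0.5000, so cooperation is sustainable.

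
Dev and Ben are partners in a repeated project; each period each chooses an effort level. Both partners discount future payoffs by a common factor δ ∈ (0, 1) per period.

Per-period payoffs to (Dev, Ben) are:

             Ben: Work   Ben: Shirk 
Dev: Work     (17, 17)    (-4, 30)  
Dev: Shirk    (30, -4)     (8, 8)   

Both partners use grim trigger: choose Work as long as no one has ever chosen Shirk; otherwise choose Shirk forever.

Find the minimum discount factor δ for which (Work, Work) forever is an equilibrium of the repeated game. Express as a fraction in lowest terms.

13/22

17/(1−δ) ≥ 30 + 8δ/(1−δ)
17 ≥ 30 − 22δ
δ ≥ 13/22.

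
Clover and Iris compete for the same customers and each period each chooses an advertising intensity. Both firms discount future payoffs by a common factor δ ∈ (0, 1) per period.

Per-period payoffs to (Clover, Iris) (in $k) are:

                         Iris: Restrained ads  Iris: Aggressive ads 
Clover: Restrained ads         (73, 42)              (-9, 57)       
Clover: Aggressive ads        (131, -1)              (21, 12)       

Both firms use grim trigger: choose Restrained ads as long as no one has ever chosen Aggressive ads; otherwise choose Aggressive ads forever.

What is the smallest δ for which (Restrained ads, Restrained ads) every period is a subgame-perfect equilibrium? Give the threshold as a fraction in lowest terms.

29/55

Clover: cooperation gives 73 each period; deviation gives 131 once then 21 forever.
  73/(1−δ) ≥ 131 + 21δ/(1−δ) ⇒ δ ≥ 58/110 = 29/55.
Iris: cooperation gives 42 each period; deviation gives 57 once then 12 forever.
  δ ≥ 15/45 = 1/3.
Both must hold, so the binding constraint is Clover's: δ ≥ 29/55.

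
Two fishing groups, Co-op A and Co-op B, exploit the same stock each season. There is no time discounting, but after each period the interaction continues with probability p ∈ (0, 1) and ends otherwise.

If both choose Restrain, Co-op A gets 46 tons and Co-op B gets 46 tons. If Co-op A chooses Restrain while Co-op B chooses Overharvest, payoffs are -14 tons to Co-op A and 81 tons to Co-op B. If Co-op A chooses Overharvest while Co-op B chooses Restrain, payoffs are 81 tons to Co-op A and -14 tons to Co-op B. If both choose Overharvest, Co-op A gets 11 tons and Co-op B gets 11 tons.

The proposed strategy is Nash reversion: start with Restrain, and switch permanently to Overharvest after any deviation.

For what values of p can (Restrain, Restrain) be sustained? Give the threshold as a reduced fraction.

1/2

With no time discounting, the continuation probability p plays the role of the discount factor.
Grim-trigger IC: 46/(1−p) ≥ 81 + 11p/(1−p) ⇒ p ≥ (81−46)/(81−11) = 1/2.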